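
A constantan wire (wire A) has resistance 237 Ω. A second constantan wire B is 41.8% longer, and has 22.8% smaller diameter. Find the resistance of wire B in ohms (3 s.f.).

564 Ω

R ∝ L/d², so R_B/R_A = (1 + 41.8/100) × (1 − 22.8/100)⁻²
= 1.418 × 1.678 = 2.379
R_B = 2.379 × 237 = 564 Ω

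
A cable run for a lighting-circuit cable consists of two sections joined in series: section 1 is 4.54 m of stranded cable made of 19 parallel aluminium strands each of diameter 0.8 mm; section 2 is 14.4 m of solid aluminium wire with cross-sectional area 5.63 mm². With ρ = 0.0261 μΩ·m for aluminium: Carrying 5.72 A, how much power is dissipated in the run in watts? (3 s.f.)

2.59 W

ρ = 0.0261 μΩ·m = 2.61×10^-8 Ω·m
Section 1: A_strand = π(4.0000e-04)² = 5.027e-07 m²; R₁ = ρL/(N·A_s) = (2.61×10^-8)(4.54)/(19×5.027e-07) = 0.01241 Ω
Section 2: A = 5.63 mm² = 5.630e-06 m²
R₂ = (2.61×10^-8)(14.4)/(5.630e-06) = 0.06676 Ω
R = R₁ + R₂ = 0.07916 Ω
P = I²R = (5.72)² × 0.07916 = 2.59 W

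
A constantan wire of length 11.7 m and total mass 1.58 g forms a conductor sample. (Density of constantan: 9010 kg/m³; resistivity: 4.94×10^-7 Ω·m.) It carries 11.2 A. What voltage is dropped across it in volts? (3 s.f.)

4320 V

A = m/(density·L) = 0.00158/(9010×11.7) = 1.4988e-08 m²
R = ρL/A = (4.94×10^-7)(11.7)/(1.4988e-08) = 385.6 Ω
V = IR = 11.2 × 385.6 = 4320 V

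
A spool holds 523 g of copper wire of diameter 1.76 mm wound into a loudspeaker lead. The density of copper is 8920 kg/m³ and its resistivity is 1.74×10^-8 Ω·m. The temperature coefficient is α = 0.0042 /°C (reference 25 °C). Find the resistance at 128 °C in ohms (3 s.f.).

A = π(d/2)² = π(8.8000e-04 m)² = 2.4328e-06 m²
L = m/(density·A) = 0.523/(8920×2.4328e-06) = 24.1 m
R = ρL/A = (1.74×10^-8)(24.1)/(2.4328e-06) = 0.1724 Ω
R(128 °C) = 0.1724 × (1 + 0.0042×103) = 0.247 Ω

0.247 Ω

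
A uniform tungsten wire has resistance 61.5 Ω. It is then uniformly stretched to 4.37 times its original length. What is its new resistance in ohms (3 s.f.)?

1170 Ω

Volume constant ⇒ A' = A/k with k = 4.37. R' = ρ(kL)/(A/k) = k²R.
R' = 19.1 × 61.5 = 1170 Ω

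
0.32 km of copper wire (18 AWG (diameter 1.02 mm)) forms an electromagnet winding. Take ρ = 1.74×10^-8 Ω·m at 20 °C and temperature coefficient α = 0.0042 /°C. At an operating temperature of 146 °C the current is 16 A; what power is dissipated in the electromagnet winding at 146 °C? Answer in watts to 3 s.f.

2670 W

A = π(1.02/2 mm)² = π(5.1000e-04 m)² = 8.171e-07 m²
R₍20₎ = ρL/A = (1.74×10^-8)(320)/(8.171e-07) = 6.814 Ω
R₍146₎ = R₍20₎(1 + αΔT) = 6.814 × (1 + 0.0042×126) = 10.42 Ω
P = I²R = (16)² × 10.42 = 2670 W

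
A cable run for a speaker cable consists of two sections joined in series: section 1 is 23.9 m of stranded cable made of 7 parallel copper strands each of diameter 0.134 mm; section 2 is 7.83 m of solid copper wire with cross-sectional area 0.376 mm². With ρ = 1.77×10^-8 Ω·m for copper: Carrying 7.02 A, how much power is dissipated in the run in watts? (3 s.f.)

229 W

Section 1: A_strand = π(6.7000e-05)² = 1.410e-08 m²; R₁ = ρL/(N·A_s) = (1.77×10^-8)(23.9)/(7×1.410e-08) = 4.285 Ω
Section 2: A = 0.376 mm² = 3.760e-07 m²
R₂ = (1.77×10^-8)(7.83)/(3.760e-07) = 0.3686 Ω
R = R₁ + R₂ = 4.654 Ω
P = I²R = (7.02)² × 4.654 = 229 W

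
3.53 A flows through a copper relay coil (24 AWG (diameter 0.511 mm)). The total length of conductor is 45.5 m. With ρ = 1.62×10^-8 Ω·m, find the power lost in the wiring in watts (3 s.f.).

A = π(0.511/2 mm)² = π(2.5550e-04 m)² = 2.051e-07 m²
R = ρL/A = (1.62×10^-8)(45.5)/(2.051e-07) = 3.594 Ω
P = I²R = (3.53)² × 3.594 = 44.8 W

44.8 W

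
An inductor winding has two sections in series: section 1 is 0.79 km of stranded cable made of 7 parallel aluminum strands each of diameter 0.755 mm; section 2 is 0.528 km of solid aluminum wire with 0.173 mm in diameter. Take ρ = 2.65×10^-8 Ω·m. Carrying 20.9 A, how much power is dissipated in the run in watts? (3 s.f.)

2.63×10^5 W

Section 1: A_strand = π(3.7750e-04)² = 4.477e-07 m²; R₁ = ρL/(N·A_s) = (2.65×10^-8)(790)/(7×4.477e-07) = 6.68 Ω
Section 2: A = π(d/2)² = π(8.6500e-05 m)² = 2.351e-08 m²
R₂ = (2.65×10^-8)(528)/(2.351e-08) = 595.2 Ω
R = R₁ + R₂ = 601.9 Ω
P = I²R = (20.9)² × 601.9 = 2.63×10^5 W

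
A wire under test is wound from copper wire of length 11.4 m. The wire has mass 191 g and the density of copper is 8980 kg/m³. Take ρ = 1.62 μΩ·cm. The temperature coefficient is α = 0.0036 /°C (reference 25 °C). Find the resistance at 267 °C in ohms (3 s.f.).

0.185 Ω

ρ = 1.62 μΩ·cm = 1.62×10^-8 Ω·m
A = m/(density·L) = 0.191/(8980×11.4) = 1.8657e-06 m²
R = ρL/A = (1.62×10^-8)(11.4)/(1.8657e-06) = 0.09898 Ω
R(267 °C) = 0.09898 × (1 + 0.0036×242) = 0.185 Ω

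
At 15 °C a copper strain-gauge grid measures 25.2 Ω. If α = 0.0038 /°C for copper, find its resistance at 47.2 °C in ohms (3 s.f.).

28.3 Ω

ΔT = 47.2 − 15 = 32.2 °C
R = R₀(1 + αΔT) = 25.2 × (1 + 0.0038×32.2) = 25.2 × 1.122 = 28.3 Ω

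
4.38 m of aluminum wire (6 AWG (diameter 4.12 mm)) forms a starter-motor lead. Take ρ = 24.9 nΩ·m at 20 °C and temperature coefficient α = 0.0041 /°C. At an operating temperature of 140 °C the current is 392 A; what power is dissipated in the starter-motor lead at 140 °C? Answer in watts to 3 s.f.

ρ = 24.9 nΩ·m = 2.49×10^-8 Ω·m
A = π(4.12/2 mm)² = π(2.0600e-03 m)² = 1.333e-05 m²
R₍20₎ = ρL/A = (2.49×10^-8)(4.38)/(1.333e-05) = 0.008181 Ω
R₍140₎ = R₍20₎(1 + αΔT) = 0.008181 × (1 + 0.0041×120) = 0.01221 Ω
P = I²R = (392)² × 0.01221 = 1880 W

1880 W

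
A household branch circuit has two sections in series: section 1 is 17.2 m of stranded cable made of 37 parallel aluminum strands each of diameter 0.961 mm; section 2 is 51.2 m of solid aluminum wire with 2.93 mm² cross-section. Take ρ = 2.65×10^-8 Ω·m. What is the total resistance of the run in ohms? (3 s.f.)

0.480 Ω

Section 1: A_strand = π(4.8050e-04)² = 7.253e-07 m²; R₁ = ρL/(N·A_s) = (2.65×10^-8)(17.2)/(37×7.253e-07) = 0.01698 Ω
Section 2: A = 2.93 mm² = 2.930e-06 m²
R₂ = (2.65×10^-8)(51.2)/(2.930e-06) = 0.4631 Ω
R = R₁ + R₂ = 0.480 Ω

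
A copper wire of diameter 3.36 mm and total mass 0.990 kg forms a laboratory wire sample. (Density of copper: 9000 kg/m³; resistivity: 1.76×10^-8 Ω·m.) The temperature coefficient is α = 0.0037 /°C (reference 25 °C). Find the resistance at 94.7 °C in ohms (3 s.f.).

0.0310 Ω

A = π(d/2)² = π(1.6800e-03 m)² = 8.8668e-06 m²
L = m/(density·A) = 0.99/(9000×8.8668e-06) = 12.41 m
R = ρL/A = (1.76×10^-8)(12.41)/(8.8668e-06) = 0.02462 Ω
R(94.7 °C) = 0.02462 × (1 + 0.0037×69.7) = 0.0310 Ω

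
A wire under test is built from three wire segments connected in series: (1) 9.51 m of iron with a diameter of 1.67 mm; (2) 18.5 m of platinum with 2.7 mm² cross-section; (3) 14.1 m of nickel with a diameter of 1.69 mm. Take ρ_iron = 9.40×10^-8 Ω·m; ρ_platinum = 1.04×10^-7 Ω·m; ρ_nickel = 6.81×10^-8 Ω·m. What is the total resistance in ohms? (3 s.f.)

1.55 Ω

Seg 1: A = π(d/2)² = π(8.3500e-04 m)² = 2.190e-06 m²
R_1 = (9.40×10^-8)(9.51)/(2.190e-06) = 0.4081 Ω
Seg 2: A = 2.7 mm² = 2.700e-06 m²
R_2 = (1.04×10^-7)(18.5)/(2.700e-06) = 0.7126 Ω
Seg 3: A = π(d/2)² = π(8.4500e-04 m)² = 2.243e-06 m²
R_3 = (6.81×10^-8)(14.1)/(2.243e-06) = 0.4281 Ω
R_total = R_1 + R_2 + R_3 = 1.55 Ω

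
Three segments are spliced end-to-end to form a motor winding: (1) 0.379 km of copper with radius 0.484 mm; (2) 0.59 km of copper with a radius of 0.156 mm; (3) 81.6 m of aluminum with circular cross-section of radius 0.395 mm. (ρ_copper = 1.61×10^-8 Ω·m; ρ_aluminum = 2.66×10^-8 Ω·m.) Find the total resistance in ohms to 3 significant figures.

Seg 1: A = πr² = π(4.8400e-04 m)² = 7.359e-07 m²
R_1 = (1.61×10^-8)(379)/(7.359e-07) = 8.291 Ω
Seg 2: A = πr² = π(1.5600e-04 m)² = 7.645e-08 m²
R_2 = (1.61×10^-8)(590)/(7.645e-08) = 124.2 Ω
Seg 3: A = πr² = π(3.9500e-04 m)² = 4.902e-07 m²
R_3 = (2.66×10^-8)(81.6)/(4.902e-07) = 4.428 Ω
R_total = R_1 + R_2 + R_3 = 137 Ω

137 Ω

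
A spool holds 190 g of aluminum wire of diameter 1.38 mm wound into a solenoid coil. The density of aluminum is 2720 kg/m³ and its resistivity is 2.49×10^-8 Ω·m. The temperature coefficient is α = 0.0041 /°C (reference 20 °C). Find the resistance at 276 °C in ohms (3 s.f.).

A = π(d/2)² = π(6.9000e-04 m)² = 1.4957e-06 m²
L = m/(density·A) = 0.19/(2720×1.4957e-06) = 46.7 m
R = ρL/A = (2.49×10^-8)(46.7)/(1.4957e-06) = 0.7775 Ω
R(276 °C) = 0.7775 × (1 + 0.0041×256) = 1.59 Ω

1.59 Ω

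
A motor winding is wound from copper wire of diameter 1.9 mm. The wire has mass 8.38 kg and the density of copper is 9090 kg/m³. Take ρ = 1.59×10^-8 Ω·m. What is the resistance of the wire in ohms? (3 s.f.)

1.82 Ω

A = π(d/2)² = π(9.5000e-04 m)² = 2.8353e-06 m²
L = m/(density·A) = 8.38/(9090×2.8353e-06) = 325.1 m
R = ρL/A = (1.59×10^-8)(325.1)/(2.8353e-06) = 1.82 Ω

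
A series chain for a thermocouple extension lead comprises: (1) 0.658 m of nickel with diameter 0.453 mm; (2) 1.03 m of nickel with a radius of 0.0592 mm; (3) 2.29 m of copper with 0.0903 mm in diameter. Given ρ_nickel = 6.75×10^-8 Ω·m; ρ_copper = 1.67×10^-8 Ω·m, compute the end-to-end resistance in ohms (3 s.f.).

12.6 Ω

Seg 1: A = π(d/2)² = π(2.2650e-04 m)² = 1.612e-07 m²
R_1 = (6.75×10^-8)(0.658)/(1.612e-07) = 0.2756 Ω
Seg 2: A = πr² = π(5.9200e-05 m)² = 1.101e-08 m²
R_2 = (6.75×10^-8)(1.03)/(1.101e-08) = 6.315 Ω
Seg 3: A = π(d/2)² = π(4.5150e-05 m)² = 6.404e-09 m²
R_3 = (1.67×10^-8)(2.29)/(6.404e-09) = 5.972 Ω
R_total = R_1 + R_2 + R_3 = 12.6 Ω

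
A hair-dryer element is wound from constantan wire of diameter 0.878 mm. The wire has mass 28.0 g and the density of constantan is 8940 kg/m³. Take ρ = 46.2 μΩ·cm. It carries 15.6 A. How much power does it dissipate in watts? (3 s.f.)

ρ = 46.2 μΩ·cm = 4.62×10^-7 Ω·m
A = π(d/2)² = π(4.3900e-04 m)² = 6.0545e-07 m²
L = m/(density·A) = 0.028/(8940×6.0545e-07) = 5.173 m
R = ρL/A = (4.62×10^-7)(5.173)/(6.0545e-07) = 3.947 Ω
P = I²R = (15.6)² × 3.947 = 961 W

961 W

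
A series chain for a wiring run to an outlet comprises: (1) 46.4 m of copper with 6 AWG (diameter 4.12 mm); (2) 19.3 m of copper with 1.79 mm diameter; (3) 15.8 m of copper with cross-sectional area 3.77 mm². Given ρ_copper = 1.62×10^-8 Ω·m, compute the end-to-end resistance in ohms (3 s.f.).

Seg 1: A = π(4.12/2 mm)² = π(2.0600e-03 m)² = 1.333e-05 m²
R_1 = (1.62×10^-8)(46.4)/(1.333e-05) = 0.05638 Ω
Seg 2: A = π(d/2)² = π(8.9500e-04 m)² = 2.516e-06 m²
R_2 = (1.62×10^-8)(19.3)/(2.516e-06) = 0.1242 Ω
Seg 3: A = 3.77 mm² = 3.770e-06 m²
R_3 = (1.62×10^-8)(15.8)/(3.770e-06) = 0.06789 Ω
R_total = R_1 + R_2 + R_3 = 0.249 Ω

0.249 Ω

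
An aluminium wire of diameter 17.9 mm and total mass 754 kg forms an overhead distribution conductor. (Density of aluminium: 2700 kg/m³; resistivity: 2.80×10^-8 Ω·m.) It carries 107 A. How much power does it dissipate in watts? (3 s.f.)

1410 W

A = π(d/2)² = π(8.9500e-03 m)² = 2.5165e-04 m²
L = m/(density·A) = 754/(2700×2.5165e-04) = 1110 m
R = ρL/A = (2.80×10^-8)(1110)/(2.5165e-04) = 0.1235 Ω
P = I²R = (107)² × 0.1235 = 1410 W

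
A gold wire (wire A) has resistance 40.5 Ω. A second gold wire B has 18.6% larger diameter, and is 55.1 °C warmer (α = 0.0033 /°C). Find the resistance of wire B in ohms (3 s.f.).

R ∝ ρL/d² with ρ ∝ (1+αΔT), so R_B/R_A = (1 + 18.6/100)⁻² × (1 + 0.0033×55.1)
= 0.7109 × 1.182 = 0.8402
R_B = 0.8402 × 40.5 = 34.0 Ω

34.0 Ω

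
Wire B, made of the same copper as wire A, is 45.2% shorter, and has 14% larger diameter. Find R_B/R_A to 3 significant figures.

0.422

R ∝ L/d², so R_B/R_A = (1 − 45.2/100) × (1 + 14/100)⁻²
= 0.548 × 0.7695 = 0.422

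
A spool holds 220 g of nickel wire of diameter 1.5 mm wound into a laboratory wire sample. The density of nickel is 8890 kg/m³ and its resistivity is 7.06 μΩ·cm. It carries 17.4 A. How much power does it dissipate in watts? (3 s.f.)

169 W

ρ = 7.06 μΩ·cm = 7.06×10^-8 Ω·m
A = π(d/2)² = π(7.5000e-04 m)² = 1.7671e-06 m²
L = m/(density·A) = 0.22/(8890×1.7671e-06) = 14 m
R = ρL/A = (7.06×10^-8)(14)/(1.7671e-06) = 0.5595 Ω
P = I²R = (17.4)² × 0.5595 = 169 W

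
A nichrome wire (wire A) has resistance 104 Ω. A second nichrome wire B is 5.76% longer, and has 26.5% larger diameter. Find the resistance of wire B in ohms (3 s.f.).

68.7 Ω

R ∝ L/d², so R_B/R_A = (1 + 5.76/100) × (1 + 26.5/100)⁻²
= 1.058 × 0.6249 = 0.6609
R_B = 0.6609 × 104 = 68.7 Ω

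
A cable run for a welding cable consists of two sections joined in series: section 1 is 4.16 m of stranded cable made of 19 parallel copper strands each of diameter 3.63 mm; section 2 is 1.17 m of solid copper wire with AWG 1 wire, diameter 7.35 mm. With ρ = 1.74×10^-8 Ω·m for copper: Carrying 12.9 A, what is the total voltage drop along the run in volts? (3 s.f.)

Section 1: A_strand = π(1.8150e-03)² = 1.035e-05 m²; R₁ = ρL/(N·A_s) = (1.74×10^-8)(4.16)/(19×1.035e-05) = 3.681×10^-4 Ω
Section 2: A = π(7.35/2 mm)² = π(3.6750e-03 m)² = 4.243e-05 m²
R₂ = (1.74×10^-8)(1.17)/(4.243e-05) = 4.798×10^-4 Ω
R = R₁ + R₂ = 8.479×10^-4 Ω
V = IR = 12.9 × 8.479×10^-4 = 0.0109 V

0.0109 V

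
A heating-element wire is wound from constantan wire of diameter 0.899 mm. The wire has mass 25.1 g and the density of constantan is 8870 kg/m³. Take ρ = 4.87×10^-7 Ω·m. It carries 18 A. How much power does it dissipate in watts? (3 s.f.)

A = π(d/2)² = π(4.4950e-04 m)² = 6.3476e-07 m²
L = m/(density·A) = 0.0251/(8870×6.3476e-07) = 4.458 m
R = ρL/A = (4.87×10^-7)(4.458)/(6.3476e-07) = 3.42 Ω
P = I²R = (18)² × 3.42 = 1110 W

1110 W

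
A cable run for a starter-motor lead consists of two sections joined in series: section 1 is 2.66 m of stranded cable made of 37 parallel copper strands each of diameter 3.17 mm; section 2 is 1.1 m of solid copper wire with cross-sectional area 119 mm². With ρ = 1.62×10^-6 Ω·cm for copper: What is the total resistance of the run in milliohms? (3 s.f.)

0.297 mΩ

ρ = 1.62×10^-6 Ω·cm = 1.62×10^-8 Ω·m
Section 1: A_strand = π(1.5850e-03)² = 7.892e-06 m²; R₁ = ρL/(N·A_s) = (1.62×10^-8)(2.66)/(37×7.892e-06) = 1.476×10^-4 Ω
Section 2: A = 119 mm² = 1.190e-04 m²
R₂ = (1.62×10^-8)(1.1)/(1.190e-04) = 1.497×10^-4 Ω
R = R₁ + R₂ = 0.297 mΩ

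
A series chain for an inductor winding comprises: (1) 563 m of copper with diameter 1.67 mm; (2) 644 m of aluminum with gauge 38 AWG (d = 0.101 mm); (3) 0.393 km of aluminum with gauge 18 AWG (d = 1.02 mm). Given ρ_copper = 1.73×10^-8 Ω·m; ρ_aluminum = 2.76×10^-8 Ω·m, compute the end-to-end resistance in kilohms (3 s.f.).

2.24 kΩ

Seg 1: A = π(d/2)² = π(8.3500e-04 m)² = 2.190e-06 m²
R_1 = (1.73×10^-8)(563)/(2.190e-06) = 4.447 Ω
Seg 2: A = π(0.101/2 mm)² = π(5.0500e-05 m)² = 8.012e-09 m²
R_2 = (2.76×10^-8)(644)/(8.012e-09) = 2219 Ω
Seg 3: A = π(1.02/2 mm)² = π(5.1000e-04 m)² = 8.171e-07 m²
R_3 = (2.76×10^-8)(393)/(8.171e-07) = 13.27 Ω
R_total = R_1 + R_2 + R_3 = 2.24 kΩ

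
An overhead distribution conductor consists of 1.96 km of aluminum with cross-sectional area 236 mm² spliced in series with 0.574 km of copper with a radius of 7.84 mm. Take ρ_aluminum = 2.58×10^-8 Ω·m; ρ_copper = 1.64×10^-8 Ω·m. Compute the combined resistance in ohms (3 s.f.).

Segment 1: A = 236 mm² = 2.360e-04 m²
R₁ = ρL/A = (2.58×10^-8)(1960)/(2.360e-04) = 0.2143 Ω
Segment 2: A = πr² = π(7.8400e-03 m)² = 1.931e-04 m²
R₂ = (1.64×10^-8)(574)/(1.931e-04) = 0.04875 Ω
R = R₁ + R₂ = 0.263 Ω

0.263 Ω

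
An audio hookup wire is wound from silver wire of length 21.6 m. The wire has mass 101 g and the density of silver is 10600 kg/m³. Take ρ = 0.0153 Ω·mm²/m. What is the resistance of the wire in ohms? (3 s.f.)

ρ = 0.0153 Ω·mm²/m = 1.53×10^-8 Ω·m
A = m/(density·L) = 0.101/(10600×21.6) = 4.4113e-07 m²
R = ρL/A = (1.53×10^-8)(21.6)/(4.4113e-07) = 0.749 Ω

0.749 Ω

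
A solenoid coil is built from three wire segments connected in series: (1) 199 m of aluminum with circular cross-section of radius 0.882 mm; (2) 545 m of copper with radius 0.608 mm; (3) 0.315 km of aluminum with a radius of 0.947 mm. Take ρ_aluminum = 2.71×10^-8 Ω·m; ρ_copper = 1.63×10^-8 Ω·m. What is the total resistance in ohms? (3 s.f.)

Seg 1: A = πr² = π(8.8200e-04 m)² = 2.444e-06 m²
R_1 = (2.71×10^-8)(199)/(2.444e-06) = 2.207 Ω
Seg 2: A = πr² = π(6.0800e-04 m)² = 1.161e-06 m²
R_2 = (1.63×10^-8)(545)/(1.161e-06) = 7.649 Ω
Seg 3: A = πr² = π(9.4700e-04 m)² = 2.817e-06 m²
R_3 = (2.71×10^-8)(315)/(2.817e-06) = 3.03 Ω
R_total = R_1 + R_2 + R_3 = 12.9 Ω

12.9 Ω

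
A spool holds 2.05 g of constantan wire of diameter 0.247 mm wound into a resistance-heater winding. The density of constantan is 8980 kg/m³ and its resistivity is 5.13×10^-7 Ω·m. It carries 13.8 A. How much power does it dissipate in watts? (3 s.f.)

9710 W

A = π(d/2)² = π(1.2350e-04 m)² = 4.7916e-08 m²
L = m/(density·A) = 0.00205/(8980×4.7916e-08) = 4.764 m
R = ρL/A = (5.13×10^-7)(4.764)/(4.7916e-08) = 51.01 Ω
P = I²R = (13.8)² × 51.01 = 9710 W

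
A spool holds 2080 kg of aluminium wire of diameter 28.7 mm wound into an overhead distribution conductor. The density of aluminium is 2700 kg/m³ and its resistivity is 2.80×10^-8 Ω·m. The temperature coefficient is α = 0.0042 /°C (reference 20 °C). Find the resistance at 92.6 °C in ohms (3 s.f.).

0.0673 Ω

A = π(d/2)² = π(1.4350e-02 m)² = 6.4692e-04 m²
L = m/(density·A) = 2080/(2700×6.4692e-04) = 1191 m
R = ρL/A = (2.80×10^-8)(1191)/(6.4692e-04) = 0.05154 Ω
R(92.6 °C) = 0.05154 × (1 + 0.0042×72.6) = 0.0673 Ω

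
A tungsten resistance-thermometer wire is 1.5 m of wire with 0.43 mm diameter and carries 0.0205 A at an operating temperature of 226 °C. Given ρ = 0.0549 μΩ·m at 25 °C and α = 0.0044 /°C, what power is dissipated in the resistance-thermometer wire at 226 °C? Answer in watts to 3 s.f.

ρ = 0.0549 μΩ·m = 5.49×10^-8 Ω·m
A = π(d/2)² = π(2.1500e-04 m)² = 1.452e-07 m²
R₍25₎ = ρL/A = (5.49×10^-8)(1.5)/(1.452e-07) = 0.5671 Ω
R₍226₎ = R₍25₎(1 + αΔT) = 0.5671 × (1 + 0.0044×201) = 1.069 Ω
P = I²R = (0.0205)² × 1.069 = 4.49×10^-4 W

4.49×10^-4 W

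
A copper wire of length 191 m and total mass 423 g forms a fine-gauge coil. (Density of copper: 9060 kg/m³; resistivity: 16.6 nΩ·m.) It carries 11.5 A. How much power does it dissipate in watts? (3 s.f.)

ρ = 16.6 nΩ·m = 1.66×10^-8 Ω·m
A = m/(density·L) = 0.423/(9060×191) = 2.4444e-07 m²
R = ρL/A = (1.66×10^-8)(191)/(2.4444e-07) = 12.97 Ω
P = I²R = (11.5)² × 12.97 = 1720 W

1720 W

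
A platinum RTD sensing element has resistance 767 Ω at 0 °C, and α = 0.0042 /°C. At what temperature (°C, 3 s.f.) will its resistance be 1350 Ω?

R = R₀(1 + α(T − T₀)) ⇒ T = T₀ + (R/R₀ − 1)/α
T = 0 + (1350/767 − 1)/0.0042 = 0 + (0.7601)/0.0042 = 181 °C

181 °C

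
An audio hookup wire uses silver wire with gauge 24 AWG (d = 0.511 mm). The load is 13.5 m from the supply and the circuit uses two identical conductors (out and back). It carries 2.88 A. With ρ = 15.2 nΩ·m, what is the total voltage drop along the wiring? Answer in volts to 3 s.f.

5.76 V

ρ = 15.2 nΩ·m = 1.52×10^-8 Ω·m
A = π(0.511/2 mm)² = π(2.5550e-04 m)² = 2.051e-07 m²
Total conductor length (both ways) L = 2 × 13.5 = 27 m
R = ρL/A = (1.52×10^-8)(27)/(2.051e-07) = 2.001 Ω
V = IR = 2.88 × 2.001 = 5.76 V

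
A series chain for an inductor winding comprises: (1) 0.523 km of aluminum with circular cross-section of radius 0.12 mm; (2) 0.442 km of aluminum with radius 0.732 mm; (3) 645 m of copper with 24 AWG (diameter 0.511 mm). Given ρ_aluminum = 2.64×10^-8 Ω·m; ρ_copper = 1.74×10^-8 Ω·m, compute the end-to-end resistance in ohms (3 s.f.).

367 Ω

Seg 1: A = πr² = π(1.2000e-04 m)² = 4.524e-08 m²
R_1 = (2.64×10^-8)(523)/(4.524e-08) = 305.2 Ω
Seg 2: A = πr² = π(7.3200e-04 m)² = 1.683e-06 m²
R_2 = (2.64×10^-8)(442)/(1.683e-06) = 6.932 Ω
Seg 3: A = π(0.511/2 mm)² = π(2.5550e-04 m)² = 2.051e-07 m²
R_3 = (1.74×10^-8)(645)/(2.051e-07) = 54.72 Ω
R_total = R_1 + R_2 + R_3 = 367 Ω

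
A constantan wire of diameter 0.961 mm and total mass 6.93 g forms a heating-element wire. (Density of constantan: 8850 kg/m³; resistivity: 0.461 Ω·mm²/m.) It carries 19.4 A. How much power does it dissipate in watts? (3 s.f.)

ρ = 0.461 Ω·mm²/m = 4.61×10^-7 Ω·m
A = π(d/2)² = π(4.8050e-04 m)² = 7.2533e-07 m²
L = m/(density·A) = 0.00693/(8850×7.2533e-07) = 1.08 m
R = ρL/A = (4.61×10^-7)(1.08)/(7.2533e-07) = 0.6861 Ω
P = I²R = (19.4)² × 0.6861 = 258 W

258 W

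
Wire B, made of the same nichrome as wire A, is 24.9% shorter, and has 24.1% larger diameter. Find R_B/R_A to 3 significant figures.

R ∝ L/d², so R_B/R_A = (1 − 24.9/100) × (1 + 24.1/100)⁻²
= 0.751 × 0.6493 = 0.488

0.488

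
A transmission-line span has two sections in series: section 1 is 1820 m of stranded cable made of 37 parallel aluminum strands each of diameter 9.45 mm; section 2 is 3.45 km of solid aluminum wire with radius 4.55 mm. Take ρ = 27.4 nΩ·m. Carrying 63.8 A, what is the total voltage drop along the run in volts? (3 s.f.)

94.0 V

ρ = 27.4 nΩ·m = 2.74×10^-8 Ω·m
Section 1: A_strand = π(4.7250e-03)² = 7.014e-05 m²; R₁ = ρL/(N·A_s) = (2.74×10^-8)(1820)/(37×7.014e-05) = 0.01922 Ω
Section 2: A = πr² = π(4.5500e-03 m)² = 6.504e-05 m²
R₂ = (2.74×10^-8)(3450)/(6.504e-05) = 1.453 Ω
R = R₁ + R₂ = 1.473 Ω
V = IR = 63.8 × 1.473 = 94.0 V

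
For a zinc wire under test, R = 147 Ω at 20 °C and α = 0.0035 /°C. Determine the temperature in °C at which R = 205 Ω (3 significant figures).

133 °C

R = R₀(1 + α(T − T₀)) ⇒ T = T₀ + (R/R₀ − 1)/α
T = 20 + (205/147 − 1)/0.0035 = 20 + (0.3946)/0.0035 = 133 °C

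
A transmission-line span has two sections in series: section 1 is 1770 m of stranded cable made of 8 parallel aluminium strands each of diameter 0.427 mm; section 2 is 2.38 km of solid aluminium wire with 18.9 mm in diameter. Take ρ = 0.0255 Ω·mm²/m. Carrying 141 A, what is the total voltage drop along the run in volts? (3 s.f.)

ρ = 0.0255 Ω·mm²/m = 2.55×10^-8 Ω·m
Section 1: A_strand = π(2.1350e-04)² = 1.432e-07 m²; R₁ = ρL/(N·A_s) = (2.55×10^-8)(1770)/(8×1.432e-07) = 39.4 Ω
Section 2: A = π(d/2)² = π(9.4500e-03 m)² = 2.806e-04 m²
R₂ = (2.55×10^-8)(2380)/(2.806e-04) = 0.2163 Ω
R = R₁ + R₂ = 39.61 Ω
V = IR = 141 × 39.61 = 5590 V

5590 V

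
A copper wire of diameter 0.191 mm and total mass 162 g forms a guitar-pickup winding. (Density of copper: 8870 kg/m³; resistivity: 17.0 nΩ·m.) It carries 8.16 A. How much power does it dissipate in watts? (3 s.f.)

25200 W

ρ = 17.0 nΩ·m = 1.70×10^-8 Ω·m
A = π(d/2)² = π(9.5500e-05 m)² = 2.8652e-08 m²
L = m/(density·A) = 0.162/(8870×2.8652e-08) = 637.4 m
R = ρL/A = (1.70×10^-8)(637.4)/(2.8652e-08) = 378.2 Ω
P = I²R = (8.16)² × 378.2 = 25200 W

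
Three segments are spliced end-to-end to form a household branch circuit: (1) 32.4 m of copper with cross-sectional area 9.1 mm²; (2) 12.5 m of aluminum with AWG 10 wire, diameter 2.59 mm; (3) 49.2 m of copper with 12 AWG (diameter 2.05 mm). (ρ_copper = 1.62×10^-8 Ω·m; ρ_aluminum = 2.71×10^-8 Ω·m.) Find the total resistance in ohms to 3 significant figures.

0.363 Ω

Seg 1: A = 9.1 mm² = 9.100e-06 m²
R_1 = (1.62×10^-8)(32.4)/(9.100e-06) = 0.05768 Ω
Seg 2: A = π(2.59/2 mm)² = π(1.2950e-03 m)² = 5.269e-06 m²
R_2 = (2.71×10^-8)(12.5)/(5.269e-06) = 0.0643 Ω
Seg 3: A = π(2.05/2 mm)² = π(1.0250e-03 m)² = 3.301e-06 m²
R_3 = (1.62×10^-8)(49.2)/(3.301e-06) = 0.2415 Ω
R_total = R_1 + R_2 + R_3 = 0.363 Ω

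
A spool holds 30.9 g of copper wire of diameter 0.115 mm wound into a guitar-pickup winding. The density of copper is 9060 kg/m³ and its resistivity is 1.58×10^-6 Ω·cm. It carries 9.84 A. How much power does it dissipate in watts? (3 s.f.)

48400 W

ρ = 1.58×10^-6 Ω·cm = 1.58×10^-8 Ω·m
A = π(d/2)² = π(5.7500e-05 m)² = 1.0387e-08 m²
L = m/(density·A) = 0.0309/(9060×1.0387e-08) = 328.4 m
R = ρL/A = (1.58×10^-8)(328.4)/(1.0387e-08) = 499.5 Ω
P = I²R = (9.84)² × 499.5 = 48400 W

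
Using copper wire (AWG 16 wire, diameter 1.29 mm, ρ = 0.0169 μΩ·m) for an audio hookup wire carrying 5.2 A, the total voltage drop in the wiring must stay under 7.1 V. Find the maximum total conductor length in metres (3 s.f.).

ρ = 0.0169 μΩ·m = 1.69×10^-8 Ω·m
A = π(1.29/2 mm)² = π(6.4500e-04 m)² = 1.307e-06 m²
L_max = V_max·A/(1·ρI) = (7.1)(1.307e-06)/(1.69×10^-8×5.2) = 106 m

106 m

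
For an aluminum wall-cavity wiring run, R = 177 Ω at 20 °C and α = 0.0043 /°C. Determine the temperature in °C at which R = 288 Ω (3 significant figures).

R = R₀(1 + α(T − T₀)) ⇒ T = T₀ + (R/R₀ − 1)/α
T = 20 + (288/177 − 1)/0.0043 = 20 + (0.6271)/0.0043 = 166 °C

166 °C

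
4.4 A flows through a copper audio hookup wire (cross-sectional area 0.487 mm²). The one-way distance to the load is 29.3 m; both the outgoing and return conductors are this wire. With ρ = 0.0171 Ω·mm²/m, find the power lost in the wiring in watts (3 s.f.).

ρ = 0.0171 Ω·mm²/m = 1.71×10^-8 Ω·m
A = 0.487 mm² = 4.870e-07 m²
Total conductor length (both ways) L = 2 × 29.3 = 58.6 m
R = ρL/A = (1.71×10^-8)(58.6)/(4.870e-07) = 2.058 Ω
P = I²R = (4.4)² × 2.058 = 39.8 W

39.8 W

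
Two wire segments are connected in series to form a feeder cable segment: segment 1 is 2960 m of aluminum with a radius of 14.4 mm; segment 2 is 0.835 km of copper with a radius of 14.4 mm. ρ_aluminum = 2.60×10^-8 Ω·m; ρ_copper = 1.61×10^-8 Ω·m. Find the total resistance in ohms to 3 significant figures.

Segment 1: A = πr² = π(1.4400e-02 m)² = 6.514e-04 m²
R₁ = ρL/A = (2.60×10^-8)(2960)/(6.514e-04) = 0.1181 Ω
R₂ = (1.61×10^-8)(835)/(6.514e-04) = 0.02064 Ω
R = R₁ + R₂ = 0.139 Ω

0.139 Ω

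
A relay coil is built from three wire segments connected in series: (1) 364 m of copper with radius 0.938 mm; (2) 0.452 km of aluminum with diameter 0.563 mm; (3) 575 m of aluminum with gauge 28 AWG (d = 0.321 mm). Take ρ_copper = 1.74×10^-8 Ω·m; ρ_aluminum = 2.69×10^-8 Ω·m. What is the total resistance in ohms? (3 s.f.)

Seg 1: A = πr² = π(9.3800e-04 m)² = 2.764e-06 m²
R_1 = (1.74×10^-8)(364)/(2.764e-06) = 2.291 Ω
Seg 2: A = π(d/2)² = π(2.8150e-04 m)² = 2.489e-07 m²
R_2 = (2.69×10^-8)(452)/(2.489e-07) = 48.84 Ω
Seg 3: A = π(0.321/2 mm)² = π(1.6050e-04 m)² = 8.093e-08 m²
R_3 = (2.69×10^-8)(575)/(8.093e-08) = 191.1 Ω
R_total = R_1 + R_2 + R_3 = 242 Ω

242 Ω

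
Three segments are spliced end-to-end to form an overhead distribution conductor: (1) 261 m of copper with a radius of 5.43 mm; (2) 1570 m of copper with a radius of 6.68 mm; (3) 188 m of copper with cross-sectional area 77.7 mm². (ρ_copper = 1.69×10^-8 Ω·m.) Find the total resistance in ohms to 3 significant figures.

Seg 1: A = πr² = π(5.4300e-03 m)² = 9.263e-05 m²
R_1 = (1.69×10^-8)(261)/(9.263e-05) = 0.04762 Ω
Seg 2: A = πr² = π(6.6800e-03 m)² = 1.402e-04 m²
R_2 = (1.69×10^-8)(1570)/(1.402e-04) = 0.1893 Ω
Seg 3: A = 77.7 mm² = 7.770e-05 m²
R_3 = (1.69×10^-8)(188)/(7.770e-05) = 0.04089 Ω
R_total = R_1 + R_2 + R_3 = 0.278 Ω

0.278 Ω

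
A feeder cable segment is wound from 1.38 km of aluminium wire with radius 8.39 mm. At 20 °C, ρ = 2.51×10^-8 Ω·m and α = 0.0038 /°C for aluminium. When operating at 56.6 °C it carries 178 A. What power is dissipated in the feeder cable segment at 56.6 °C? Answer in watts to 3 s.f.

5650 W

A = πr² = π(8.3900e-03 m)² = 2.211e-04 m²
R₍20₎ = ρL/A = (2.51×10^-8)(1380)/(2.211e-04) = 0.1566 Ω
R₍56.6₎ = R₍20₎(1 + αΔT) = 0.1566 × (1 + 0.0038×36.6) = 0.1784 Ω
P = I²R = (178)² × 0.1784 = 5650 W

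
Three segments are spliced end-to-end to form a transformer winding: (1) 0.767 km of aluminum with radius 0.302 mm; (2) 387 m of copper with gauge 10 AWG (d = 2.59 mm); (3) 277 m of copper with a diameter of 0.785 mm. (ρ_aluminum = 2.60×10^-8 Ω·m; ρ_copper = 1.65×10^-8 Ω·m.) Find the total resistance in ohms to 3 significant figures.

Seg 1: A = πr² = π(3.0200e-04 m)² = 2.865e-07 m²
R_1 = (2.60×10^-8)(767)/(2.865e-07) = 69.6 Ω
Seg 2: A = π(2.59/2 mm)² = π(1.2950e-03 m)² = 5.269e-06 m²
R_2 = (1.65×10^-8)(387)/(5.269e-06) = 1.212 Ω
Seg 3: A = π(d/2)² = π(3.9250e-04 m)² = 4.840e-07 m²
R_3 = (1.65×10^-8)(277)/(4.840e-07) = 9.444 Ω
R_total = R_1 + R_2 + R_3 = 80.3 Ω

80.3 Ω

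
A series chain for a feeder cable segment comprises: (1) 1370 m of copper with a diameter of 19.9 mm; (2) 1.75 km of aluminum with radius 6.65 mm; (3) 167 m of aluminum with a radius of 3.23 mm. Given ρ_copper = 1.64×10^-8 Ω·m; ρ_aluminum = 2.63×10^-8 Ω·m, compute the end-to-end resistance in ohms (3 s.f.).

Seg 1: A = π(d/2)² = π(9.9500e-03 m)² = 3.110e-04 m²
R_1 = (1.64×10^-8)(1370)/(3.110e-04) = 0.07224 Ω
Seg 2: A = πr² = π(6.6500e-03 m)² = 1.389e-04 m²
R_2 = (2.63×10^-8)(1750)/(1.389e-04) = 0.3313 Ω
Seg 3: A = πr² = π(3.2300e-03 m)² = 3.278e-05 m²
R_3 = (2.63×10^-8)(167)/(3.278e-05) = 0.134 Ω
R_total = R_1 + R_2 + R_3 = 0.538 Ω

0.538 Ω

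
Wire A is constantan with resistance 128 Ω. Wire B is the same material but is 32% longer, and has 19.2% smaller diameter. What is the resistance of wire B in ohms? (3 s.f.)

R ∝ L/d², so R_B/R_A = (1 + 32/100) × (1 − 19.2/100)⁻²
= 1.32 × 1.532 = 2.022
R_B = 2.022 × 128 = 259 Ω

259 Ω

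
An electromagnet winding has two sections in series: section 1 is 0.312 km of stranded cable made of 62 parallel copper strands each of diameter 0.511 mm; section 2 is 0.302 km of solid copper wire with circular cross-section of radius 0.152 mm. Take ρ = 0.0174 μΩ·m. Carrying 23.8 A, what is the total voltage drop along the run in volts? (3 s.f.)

ρ = 0.0174 μΩ·m = 1.74×10^-8 Ω·m
Section 1: A_strand = π(2.5550e-04)² = 2.051e-07 m²; R₁ = ρL/(N·A_s) = (1.74×10^-8)(312)/(62×2.051e-07) = 0.427 Ω
Section 2: A = πr² = π(1.5200e-04 m)² = 7.258e-08 m²
R₂ = (1.74×10^-8)(302)/(7.258e-08) = 72.4 Ω
R = R₁ + R₂ = 72.82 Ω
V = IR = 23.8 × 72.82 = 1730 V

1730 V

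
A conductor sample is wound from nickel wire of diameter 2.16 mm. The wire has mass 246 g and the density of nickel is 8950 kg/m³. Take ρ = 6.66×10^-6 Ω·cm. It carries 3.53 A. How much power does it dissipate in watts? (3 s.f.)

1.70 W

ρ = 6.66×10^-6 Ω·cm = 6.66×10^-8 Ω·m
A = π(d/2)² = π(1.0800e-03 m)² = 3.6644e-06 m²
L = m/(density·A) = 0.246/(8950×3.6644e-06) = 7.501 m
R = ρL/A = (6.66×10^-8)(7.501)/(3.6644e-06) = 0.1363 Ω
P = I²R = (3.53)² × 0.1363 = 1.70 W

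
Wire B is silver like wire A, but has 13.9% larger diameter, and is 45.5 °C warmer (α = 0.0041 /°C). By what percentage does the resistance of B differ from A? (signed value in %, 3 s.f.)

-8.54%

R ∝ ρL/d² with ρ ∝ (1+αΔT), so R_B/R_A = (1 + 13.9/100)⁻² × (1 + 0.0041×45.5)
= 0.7708 × 1.187 = 0.9146
(R_B − R_A)/R_A = 0.9146 − 1 = -8.54%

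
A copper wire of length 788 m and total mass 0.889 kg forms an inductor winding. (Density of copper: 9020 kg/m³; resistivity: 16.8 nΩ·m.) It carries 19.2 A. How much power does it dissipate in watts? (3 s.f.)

39000 W

ρ = 16.8 nΩ·m = 1.68×10^-8 Ω·m
A = m/(density·L) = 0.889/(9020×788) = 1.2507e-07 m²
R = ρL/A = (1.68×10^-8)(788)/(1.2507e-07) = 105.8 Ω
P = I²R = (19.2)² × 105.8 = 39000 W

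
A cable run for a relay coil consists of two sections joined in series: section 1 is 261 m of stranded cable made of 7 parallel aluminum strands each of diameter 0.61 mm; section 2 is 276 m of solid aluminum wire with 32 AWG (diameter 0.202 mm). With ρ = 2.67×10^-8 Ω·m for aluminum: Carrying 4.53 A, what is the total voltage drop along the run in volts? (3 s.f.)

1060 V

Section 1: A_strand = π(3.0500e-04)² = 2.922e-07 m²; R₁ = ρL/(N·A_s) = (2.67×10^-8)(261)/(7×2.922e-07) = 3.406 Ω
Section 2: A = π(0.202/2 mm)² = π(1.0100e-04 m)² = 3.205e-08 m²
R₂ = (2.67×10^-8)(276)/(3.205e-08) = 229.9 Ω
R = R₁ + R₂ = 233.4 Ω
V = IR = 4.53 × 233.4 = 1060 V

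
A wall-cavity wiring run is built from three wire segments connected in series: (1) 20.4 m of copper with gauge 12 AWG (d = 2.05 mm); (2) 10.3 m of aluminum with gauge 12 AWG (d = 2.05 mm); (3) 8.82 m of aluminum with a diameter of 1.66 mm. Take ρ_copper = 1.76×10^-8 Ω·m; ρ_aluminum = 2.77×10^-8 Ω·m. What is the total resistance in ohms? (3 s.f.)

0.308 Ω

Seg 1: A = π(2.05/2 mm)² = π(1.0250e-03 m)² = 3.301e-06 m²
R_1 = (1.76×10^-8)(20.4)/(3.301e-06) = 0.1088 Ω
Seg 2: A = π(2.05/2 mm)² = π(1.0250e-03 m)² = 3.301e-06 m²
R_2 = (2.77×10^-8)(10.3)/(3.301e-06) = 0.08644 Ω
Seg 3: A = π(d/2)² = π(8.3000e-04 m)² = 2.164e-06 m²
R_3 = (2.77×10^-8)(8.82)/(2.164e-06) = 0.1129 Ω
R_total = R_1 + R_2 + R_3 = 0.308 Ω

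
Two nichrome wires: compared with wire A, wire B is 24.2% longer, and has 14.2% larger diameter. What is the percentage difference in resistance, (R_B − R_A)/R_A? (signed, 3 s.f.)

R ∝ L/d², so R_B/R_A = (1 + 24.2/100) × (1 + 14.2/100)⁻²
= 1.242 × 0.7668 = 0.9523
(R_B − R_A)/R_A = 0.9523 − 1 = -4.77%

-4.77%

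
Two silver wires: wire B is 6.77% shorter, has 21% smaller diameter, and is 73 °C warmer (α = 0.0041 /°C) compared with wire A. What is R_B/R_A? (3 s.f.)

R ∝ ρL/d² with ρ ∝ (1+αΔT), so R_B/R_A = (1 − 6.77/100) × (1 − 21/100)⁻² × (1 + 0.0041×73)
= 0.9323 × 1.602 × 1.299 = 1.94

1.94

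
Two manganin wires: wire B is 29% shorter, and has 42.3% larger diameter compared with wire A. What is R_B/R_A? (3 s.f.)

R ∝ L/d², so R_B/R_A = (1 − 29/100) × (1 + 42.3/100)⁻²
= 0.71 × 0.4938 = 0.351

0.351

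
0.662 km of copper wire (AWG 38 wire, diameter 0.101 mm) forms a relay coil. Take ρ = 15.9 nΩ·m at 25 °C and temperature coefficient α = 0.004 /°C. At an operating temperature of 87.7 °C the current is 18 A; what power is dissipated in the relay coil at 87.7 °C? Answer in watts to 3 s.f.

5.32×10^5 W

ρ = 15.9 nΩ·m = 1.59×10^-8 Ω·m
A = π(0.101/2 mm)² = π(5.0500e-05 m)² = 8.012e-09 m²
R₍25₎ = ρL/A = (1.59×10^-8)(662)/(8.012e-09) = 1314 Ω
R₍87.7₎ = R₍25₎(1 + αΔT) = 1314 × (1 + 0.004×62.7) = 1643 Ω
P = I²R = (18)² × 1643 = 5.32×10^5 W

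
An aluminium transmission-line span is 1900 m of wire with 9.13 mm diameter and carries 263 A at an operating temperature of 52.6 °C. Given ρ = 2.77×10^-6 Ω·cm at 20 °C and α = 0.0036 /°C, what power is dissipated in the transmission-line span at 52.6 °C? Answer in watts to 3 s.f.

ρ = 2.77×10^-6 Ω·cm = 2.77×10^-8 Ω·m
A = π(d/2)² = π(4.5650e-03 m)² = 6.547e-05 m²
R₍20₎ = ρL/A = (2.77×10^-8)(1900)/(6.547e-05) = 0.8039 Ω
R₍52.6₎ = R₍20₎(1 + αΔT) = 0.8039 × (1 + 0.0036×32.6) = 0.8982 Ω
P = I²R = (263)² × 0.8982 = 62100 W

62100 W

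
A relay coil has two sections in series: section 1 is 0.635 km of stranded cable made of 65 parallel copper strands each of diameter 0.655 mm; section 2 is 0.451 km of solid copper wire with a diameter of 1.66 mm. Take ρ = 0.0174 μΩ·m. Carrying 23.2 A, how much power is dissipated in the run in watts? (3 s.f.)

2220 W

ρ = 0.0174 μΩ·m = 1.74×10^-8 Ω·m
Section 1: A_strand = π(3.2750e-04)² = 3.370e-07 m²; R₁ = ρL/(N·A_s) = (1.74×10^-8)(635)/(65×3.370e-07) = 0.5045 Ω
Section 2: A = π(d/2)² = π(8.3000e-04 m)² = 2.164e-06 m²
R₂ = (1.74×10^-8)(451)/(2.164e-06) = 3.626 Ω
R = R₁ + R₂ = 4.13 Ω
P = I²R = (23.2)² × 4.13 = 2220 W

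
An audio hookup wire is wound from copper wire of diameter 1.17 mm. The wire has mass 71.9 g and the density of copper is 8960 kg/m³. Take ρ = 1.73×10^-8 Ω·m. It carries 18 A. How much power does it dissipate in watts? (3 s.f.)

38.9 W

A = π(d/2)² = π(5.8500e-04 m)² = 1.0751e-06 m²
L = m/(density·A) = 0.0719/(8960×1.0751e-06) = 7.464 m
R = ρL/A = (1.73×10^-8)(7.464)/(1.0751e-06) = 0.1201 Ω
P = I²R = (18)² × 0.1201 = 38.9 W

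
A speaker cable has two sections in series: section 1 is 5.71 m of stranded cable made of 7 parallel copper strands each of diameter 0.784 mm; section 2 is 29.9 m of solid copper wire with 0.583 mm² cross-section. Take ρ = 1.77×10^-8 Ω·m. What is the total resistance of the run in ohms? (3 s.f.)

Section 1: A_strand = π(3.9200e-04)² = 4.827e-07 m²; R₁ = ρL/(N·A_s) = (1.77×10^-8)(5.71)/(7×4.827e-07) = 0.02991 Ω
Section 2: A = 0.583 mm² = 5.830e-07 m²
R₂ = (1.77×10^-8)(29.9)/(5.830e-07) = 0.9078 Ω
R = R₁ + R₂ = 0.938 Ω

0.938 Ω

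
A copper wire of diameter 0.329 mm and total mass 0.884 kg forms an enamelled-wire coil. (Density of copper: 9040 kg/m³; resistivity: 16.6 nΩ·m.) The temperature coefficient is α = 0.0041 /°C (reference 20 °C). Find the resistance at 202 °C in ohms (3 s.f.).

392 Ω

ρ = 16.6 nΩ·m = 1.66×10^-8 Ω·m
A = π(d/2)² = π(1.6450e-04 m)² = 8.5012e-08 m²
L = m/(density·A) = 0.884/(9040×8.5012e-08) = 1150 m
R = ρL/A = (1.66×10^-8)(1150)/(8.5012e-08) = 224.6 Ω
R(202 °C) = 224.6 × (1 + 0.0041×182) = 392 Ω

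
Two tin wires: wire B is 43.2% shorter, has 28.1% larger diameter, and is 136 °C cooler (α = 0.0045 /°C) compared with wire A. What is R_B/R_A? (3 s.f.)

0.134

R ∝ ρL/d² with ρ ∝ (1+αΔT), so R_B/R_A = (1 − 43.2/100) × (1 + 28.1/100)⁻² × (1 − 0.0045×136)
= 0.568 × 0.6094 × 0.388 = 0.134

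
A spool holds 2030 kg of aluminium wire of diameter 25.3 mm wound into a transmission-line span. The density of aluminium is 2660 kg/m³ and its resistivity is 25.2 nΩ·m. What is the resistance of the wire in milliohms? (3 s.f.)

76.1 mΩ

ρ = 25.2 nΩ·m = 2.52×10^-8 Ω·m
A = π(d/2)² = π(1.2650e-02 m)² = 5.0273e-04 m²
L = m/(density·A) = 2030/(2660×5.0273e-04) = 1518 m
R = ρL/A = (2.52×10^-8)(1518)/(5.0273e-04) = 76.1 mΩ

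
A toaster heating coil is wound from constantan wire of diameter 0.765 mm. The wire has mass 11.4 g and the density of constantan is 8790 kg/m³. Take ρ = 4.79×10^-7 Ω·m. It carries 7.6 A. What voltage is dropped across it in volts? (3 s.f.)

A = π(d/2)² = π(3.8250e-04 m)² = 4.5963e-07 m²
L = m/(density·A) = 0.0114/(8790×4.5963e-07) = 2.822 m
R = ρL/A = (4.79×10^-7)(2.822)/(4.5963e-07) = 2.941 Ω
V = IR = 7.6 × 2.941 = 22.3 V

22.3 V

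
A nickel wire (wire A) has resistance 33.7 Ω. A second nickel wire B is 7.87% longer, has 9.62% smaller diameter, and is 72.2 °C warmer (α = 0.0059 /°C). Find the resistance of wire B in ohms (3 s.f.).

R ∝ ρL/d² with ρ ∝ (1+αΔT), so R_B/R_A = (1 + 7.87/100) × (1 − 9.62/100)⁻² × (1 + 0.0059×72.2)
= 1.079 × 1.224 × 1.426 = 1.883
R_B = 1.883 × 33.7 = 63.5 Ω

63.5 Ω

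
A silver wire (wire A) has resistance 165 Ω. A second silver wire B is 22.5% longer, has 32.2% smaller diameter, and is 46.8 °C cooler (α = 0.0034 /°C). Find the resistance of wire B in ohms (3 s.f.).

R ∝ ρL/d² with ρ ∝ (1+αΔT), so R_B/R_A = (1 + 22.5/100) × (1 − 32.2/100)⁻² × (1 − 0.0034×46.8)
= 1.225 × 2.175 × 0.8409 = 2.241
R_B = 2.241 × 165 = 370 Ω

370 Ω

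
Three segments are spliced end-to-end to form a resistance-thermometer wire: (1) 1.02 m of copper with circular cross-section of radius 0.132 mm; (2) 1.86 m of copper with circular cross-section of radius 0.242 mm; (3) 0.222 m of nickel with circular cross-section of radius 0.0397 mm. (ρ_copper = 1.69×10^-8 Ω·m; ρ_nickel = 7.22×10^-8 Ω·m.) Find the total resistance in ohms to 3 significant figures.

3.72 Ω

Seg 1: A = πr² = π(1.3200e-04 m)² = 5.474e-08 m²
R_1 = (1.69×10^-8)(1.02)/(5.474e-08) = 0.3149 Ω
Seg 2: A = πr² = π(2.4200e-04 m)² = 1.840e-07 m²
R_2 = (1.69×10^-8)(1.86)/(1.840e-07) = 0.1709 Ω
Seg 3: A = πr² = π(3.9700e-05 m)² = 4.951e-09 m²
R_3 = (7.22×10^-8)(0.222)/(4.951e-09) = 3.237 Ω
R_total = R_1 + R_2 + R_3 = 3.72 Ω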